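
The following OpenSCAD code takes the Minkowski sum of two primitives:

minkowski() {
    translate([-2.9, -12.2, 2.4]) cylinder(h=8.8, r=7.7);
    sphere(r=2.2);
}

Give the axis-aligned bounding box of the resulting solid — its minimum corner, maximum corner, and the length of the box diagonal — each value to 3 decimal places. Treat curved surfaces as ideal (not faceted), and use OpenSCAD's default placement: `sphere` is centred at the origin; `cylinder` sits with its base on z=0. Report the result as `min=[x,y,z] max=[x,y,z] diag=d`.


A = translate([-2.9, -12.2, 2.4]) cylinder(h=8.8, r=7.7) → bbox [-10.6,-19.9,2.4] .. [4.8,-4.5,11.2]
B = sphere(r=2.2) → bbox [-2.2,-2.2,-2.2] .. [2.2,2.2,2.2]
lo = A.lo+B.lo = [-10.6-2.2, -19.9-2.2, 2.4-2.2] = [-12.800,-22.100,0.200]
hi = A.hi+B.hi = [4.8+2.2, -4.5+2.2, 11.2+2.2] = [7.000,-2.300,13.400]
diag = √(19.8²+19.8²+13.2²) = √958.32 = 30.957

min=[-12.800,-22.100,0.200] max=[7.000,-2.300,13.400] diag=30.957


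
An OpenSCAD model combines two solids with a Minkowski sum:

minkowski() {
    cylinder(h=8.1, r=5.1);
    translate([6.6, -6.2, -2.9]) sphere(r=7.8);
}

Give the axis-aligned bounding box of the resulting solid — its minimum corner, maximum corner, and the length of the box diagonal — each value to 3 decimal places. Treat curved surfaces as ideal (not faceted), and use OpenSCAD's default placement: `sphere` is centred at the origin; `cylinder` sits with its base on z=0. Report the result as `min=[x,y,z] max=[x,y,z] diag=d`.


min=[-6.300,-19.100,-10.700] max=[19.500,6.700,13.000] diag=43.508

A = translate([6.6, -6.2, -2.9]) sphere(r=7.8) → bbox [-1.2,-14,-10.7] .. [14.4,1.6,4.9]
B = cylinder(h=8.1, r=5.1) → bbox [-5.1,-5.1,0] .. [5.1,5.1,8.1]
lo = A.lo+B.lo = [-1.2-5.1, -14-5.1, -10.7+0] = [-6.300,-19.100,-10.700]
hi = A.hi+B.hi = [14.4+5.1, 1.6+5.1, 4.9+8.1] = [19.500,6.700,13.000]
diag = √(25.8²+25.8²+23.7²) = √1892.97 = 43.508


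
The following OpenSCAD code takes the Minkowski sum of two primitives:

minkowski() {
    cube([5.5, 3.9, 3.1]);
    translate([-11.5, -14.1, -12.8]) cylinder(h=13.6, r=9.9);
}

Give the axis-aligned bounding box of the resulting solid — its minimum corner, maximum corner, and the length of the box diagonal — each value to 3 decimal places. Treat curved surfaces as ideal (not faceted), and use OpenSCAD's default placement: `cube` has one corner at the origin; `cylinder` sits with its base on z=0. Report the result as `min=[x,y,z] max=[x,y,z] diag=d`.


A = translate([-11.5, -14.1, -12.8]) cylinder(h=13.6, r=9.9) → bbox [-21.4,-24,-12.8] .. [-1.6,-4.2,0.8]
B = cube([5.5, 3.9, 3.1]) → bbox [0,0,0] .. [5.5,3.9,3.1]
lo = A.lo+B.lo = [-21.4+0, -24+0, -12.8+0] = [-21.400,-24.000,-12.800]
hi = A.hi+B.hi = [-1.6+5.5, -4.2+3.9, 0.8+3.1] = [3.900,-0.300,3.900]
diag = √(25.3²+23.7²+16.7²) = √1480.67 = 38.479

min=[-21.400,-24.000,-12.800] max=[3.900,-0.300,3.900] diag=38.479


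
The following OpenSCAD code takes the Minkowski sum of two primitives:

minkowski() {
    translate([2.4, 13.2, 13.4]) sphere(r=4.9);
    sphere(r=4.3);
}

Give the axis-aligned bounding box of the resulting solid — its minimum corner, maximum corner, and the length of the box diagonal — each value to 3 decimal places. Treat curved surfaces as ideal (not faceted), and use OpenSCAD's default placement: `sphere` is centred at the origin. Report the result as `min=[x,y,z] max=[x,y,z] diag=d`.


A = translate([2.4, 13.2, 13.4]) sphere(r=4.9) → bbox [-2.5,8.3,8.5] .. [7.3,18.1,18.3]
B = sphere(r=4.3) → bbox [-4.3,-4.3,-4.3] .. [4.3,4.3,4.3]
lo = A.lo+B.lo = [-2.5-4.3, 8.3-4.3, 8.5-4.3] = [-6.800,4.000,4.200]
hi = A.hi+B.hi = [7.3+4.3, 18.1+4.3, 18.3+4.3] = [11.600,22.400,22.600]
diag = √(18.4²+18.4²+18.4²) = √1015.68 = 31.870

min=[-6.800,4.000,4.200] max=[11.600,22.400,22.600] diag=31.870


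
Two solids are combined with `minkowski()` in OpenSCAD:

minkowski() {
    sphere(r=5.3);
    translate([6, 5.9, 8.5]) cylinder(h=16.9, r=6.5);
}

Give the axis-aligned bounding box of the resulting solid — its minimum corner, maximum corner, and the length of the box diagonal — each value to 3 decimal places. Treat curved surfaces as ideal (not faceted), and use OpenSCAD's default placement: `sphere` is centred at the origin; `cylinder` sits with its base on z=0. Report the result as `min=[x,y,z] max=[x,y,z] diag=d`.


min=[-5.800,-5.900,3.200] max=[17.800,17.700,30.700] diag=43.245

A = translate([6, 5.9, 8.5]) cylinder(h=16.9, r=6.5) → bbox [-0.5,-0.6,8.5] .. [12.5,12.4,25.4]
B = sphere(r=5.3) → bbox [-5.3,-5.3,-5.3] .. [5.3,5.3,5.3]
lo = A.lo+B.lo = [-0.5-5.3, -0.6-5.3, 8.5-5.3] = [-5.800,-5.900,3.200]
hi = A.hi+B.hi = [12.5+5.3, 12.4+5.3, 25.4+5.3] = [17.800,17.700,30.700]
diag = √(23.6²+23.6²+27.5²) = √1870.17 = 43.245


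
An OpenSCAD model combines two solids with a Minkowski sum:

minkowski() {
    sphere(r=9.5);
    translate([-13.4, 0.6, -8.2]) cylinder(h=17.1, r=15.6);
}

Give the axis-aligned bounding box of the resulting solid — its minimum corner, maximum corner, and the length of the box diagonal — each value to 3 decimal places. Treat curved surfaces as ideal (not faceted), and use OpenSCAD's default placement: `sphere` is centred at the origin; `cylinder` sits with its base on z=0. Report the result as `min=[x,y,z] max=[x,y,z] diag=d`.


min=[-38.500,-24.500,-17.700] max=[11.700,25.700,18.400] diag=79.645

A = translate([-13.4, 0.6, -8.2]) cylinder(h=17.1, r=15.6) → bbox [-29,-15,-8.2] .. [2.2,16.2,8.9]
B = sphere(r=9.5) → bbox [-9.5,-9.5,-9.5] .. [9.5,9.5,9.5]
lo = A.lo+B.lo = [-29-9.5, -15-9.5, -8.2-9.5] = [-38.500,-24.500,-17.700]
hi = A.hi+B.hi = [2.2+9.5, 16.2+9.5, 8.9+9.5] = [11.700,25.700,18.400]
diag = √(50.2²+50.2²+36.1²) = √6343.29 = 79.645


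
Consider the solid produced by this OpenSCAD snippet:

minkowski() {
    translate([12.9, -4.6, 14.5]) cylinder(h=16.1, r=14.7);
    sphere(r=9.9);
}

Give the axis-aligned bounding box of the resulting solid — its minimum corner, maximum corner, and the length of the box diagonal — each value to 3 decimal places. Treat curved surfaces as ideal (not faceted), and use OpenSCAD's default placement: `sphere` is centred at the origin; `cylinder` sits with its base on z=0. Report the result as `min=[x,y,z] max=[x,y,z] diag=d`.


A = translate([12.9, -4.6, 14.5]) cylinder(h=16.1, r=14.7) → bbox [-1.8,-19.3,14.5] .. [27.6,10.1,30.6]
B = sphere(r=9.9) → bbox [-9.9,-9.9,-9.9] .. [9.9,9.9,9.9]
lo = A.lo+B.lo = [-1.8-9.9, -19.3-9.9, 14.5-9.9] = [-11.700,-29.200,4.600]
hi = A.hi+B.hi = [27.6+9.9, 10.1+9.9, 30.6+9.9] = [37.500,20.000,40.500]
diag = √(49.2²+49.2²+35.9²) = √6130.09 = 78.295

min=[-11.700,-29.200,4.600] max=[37.500,20.000,40.500] diag=78.295


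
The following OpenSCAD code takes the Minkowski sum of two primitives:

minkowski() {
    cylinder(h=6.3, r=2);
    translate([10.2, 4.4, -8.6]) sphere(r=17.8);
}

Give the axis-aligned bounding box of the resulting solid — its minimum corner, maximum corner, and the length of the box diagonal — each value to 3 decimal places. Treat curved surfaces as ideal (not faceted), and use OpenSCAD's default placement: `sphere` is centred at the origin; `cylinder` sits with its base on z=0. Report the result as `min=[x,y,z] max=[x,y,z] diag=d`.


min=[-9.600,-15.400,-26.400] max=[30.000,24.200,15.500] diag=69.942

A = translate([10.2, 4.4, -8.6]) sphere(r=17.8) → bbox [-7.6,-13.4,-26.4] .. [28,22.2,9.2]
B = cylinder(h=6.3, r=2) → bbox [-2,-2,0] .. [2,2,6.3]
lo = A.lo+B.lo = [-7.6-2, -13.4-2, -26.4+0] = [-9.600,-15.400,-26.400]
hi = A.hi+B.hi = [28+2, 22.2+2, 9.2+6.3] = [30.000,24.200,15.500]
diag = √(39.6²+39.6²+41.9²) = √4891.93 = 69.942


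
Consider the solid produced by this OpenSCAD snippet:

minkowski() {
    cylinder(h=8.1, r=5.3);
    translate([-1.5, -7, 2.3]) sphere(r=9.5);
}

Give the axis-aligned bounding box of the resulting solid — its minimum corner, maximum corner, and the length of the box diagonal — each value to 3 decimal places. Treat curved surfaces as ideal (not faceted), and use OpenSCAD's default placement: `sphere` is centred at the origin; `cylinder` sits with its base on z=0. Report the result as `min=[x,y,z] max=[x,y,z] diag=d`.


A = translate([-1.5, -7, 2.3]) sphere(r=9.5) → bbox [-11,-16.5,-7.2] .. [8,2.5,11.8]
B = cylinder(h=8.1, r=5.3) → bbox [-5.3,-5.3,0] .. [5.3,5.3,8.1]
lo = A.lo+B.lo = [-11-5.3, -16.5-5.3, -7.2+0] = [-16.300,-21.800,-7.200]
hi = A.hi+B.hi = [8+5.3, 2.5+5.3, 11.8+8.1] = [13.300,7.800,19.900]
diag = √(29.6²+29.6²+27.1²) = √2486.73 = 49.867

min=[-16.300,-21.800,-7.200] max=[13.300,7.800,19.900] diag=49.867


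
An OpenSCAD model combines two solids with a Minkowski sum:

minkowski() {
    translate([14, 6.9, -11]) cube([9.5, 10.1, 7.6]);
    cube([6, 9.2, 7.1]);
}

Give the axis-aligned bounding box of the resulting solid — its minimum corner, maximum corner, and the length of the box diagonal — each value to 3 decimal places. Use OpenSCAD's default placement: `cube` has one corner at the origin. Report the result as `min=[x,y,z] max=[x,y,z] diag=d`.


A = translate([14, 6.9, -11]) cube([9.5, 10.1, 7.6]) → bbox [14,6.9,-11] .. [23.5,17,-3.4]
B = cube([6, 9.2, 7.1]) → bbox [0,0,0] .. [6,9.2,7.1]
lo = A.lo+B.lo = [14+0, 6.9+0, -11+0] = [14.000,6.900,-11.000]
hi = A.hi+B.hi = [23.5+6, 17+9.2, -3.4+7.1] = [29.500,26.200,3.700]
diag = √(15.5²+19.3²+14.7²) = √828.83 = 28.789

min=[14.000,6.900,-11.000] max=[29.500,26.200,3.700] diag=28.789


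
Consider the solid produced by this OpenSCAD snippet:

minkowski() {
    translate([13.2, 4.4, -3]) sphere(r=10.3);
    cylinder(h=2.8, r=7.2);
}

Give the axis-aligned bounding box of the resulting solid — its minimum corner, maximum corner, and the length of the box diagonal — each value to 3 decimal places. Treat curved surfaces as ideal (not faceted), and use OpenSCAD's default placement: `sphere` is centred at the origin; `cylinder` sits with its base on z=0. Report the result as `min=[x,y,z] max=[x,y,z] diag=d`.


A = translate([13.2, 4.4, -3]) sphere(r=10.3) → bbox [2.9,-5.9,-13.3] .. [23.5,14.7,7.3]
B = cylinder(h=2.8, r=7.2) → bbox [-7.2,-7.2,0] .. [7.2,7.2,2.8]
lo = A.lo+B.lo = [2.9-7.2, -5.9-7.2, -13.3+0] = [-4.300,-13.100,-13.300]
hi = A.hi+B.hi = [23.5+7.2, 14.7+7.2, 7.3+2.8] = [30.700,21.900,10.100]
diag = √(35²+35²+23.4²) = √2997.56 = 54.750

min=[-4.300,-13.100,-13.300] max=[30.700,21.900,10.100] diag=54.750


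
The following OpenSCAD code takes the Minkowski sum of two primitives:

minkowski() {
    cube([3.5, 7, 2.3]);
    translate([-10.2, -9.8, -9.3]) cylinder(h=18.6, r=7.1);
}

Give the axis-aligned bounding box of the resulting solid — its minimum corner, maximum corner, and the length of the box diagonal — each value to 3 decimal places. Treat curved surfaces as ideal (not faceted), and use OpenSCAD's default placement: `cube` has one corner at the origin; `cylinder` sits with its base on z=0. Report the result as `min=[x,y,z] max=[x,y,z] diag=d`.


A = translate([-10.2, -9.8, -9.3]) cylinder(h=18.6, r=7.1) → bbox [-17.3,-16.9,-9.3] .. [-3.1,-2.7,9.3]
B = cube([3.5, 7, 2.3]) → bbox [0,0,0] .. [3.5,7,2.3]
lo = A.lo+B.lo = [-17.3+0, -16.9+0, -9.3+0] = [-17.300,-16.900,-9.300]
hi = A.hi+B.hi = [-3.1+3.5, -2.7+7, 9.3+2.3] = [0.400,4.300,11.600]
diag = √(17.7²+21.2²+20.9²) = √1199.54 = 34.634

min=[-17.300,-16.900,-9.300] max=[0.400,4.300,11.600] diag=34.634


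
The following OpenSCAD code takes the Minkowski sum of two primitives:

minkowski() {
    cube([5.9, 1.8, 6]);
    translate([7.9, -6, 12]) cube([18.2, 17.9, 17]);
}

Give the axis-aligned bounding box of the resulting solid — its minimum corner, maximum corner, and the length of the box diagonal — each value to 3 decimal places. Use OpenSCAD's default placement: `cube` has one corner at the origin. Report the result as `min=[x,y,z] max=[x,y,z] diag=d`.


A = translate([7.9, -6, 12]) cube([18.2, 17.9, 17]) → bbox [7.9,-6,12] .. [26.1,11.9,29]
B = cube([5.9, 1.8, 6]) → bbox [0,0,0] .. [5.9,1.8,6]
lo = A.lo+B.lo = [7.9+0, -6+0, 12+0] = [7.900,-6.000,12.000]
hi = A.hi+B.hi = [26.1+5.9, 11.9+1.8, 29+6] = [32.000,13.700,35.000]
diag = √(24.1²+19.7²+23²) = √1497.9 = 38.703

min=[7.900,-6.000,12.000] max=[32.000,13.700,35.000] diag=38.703


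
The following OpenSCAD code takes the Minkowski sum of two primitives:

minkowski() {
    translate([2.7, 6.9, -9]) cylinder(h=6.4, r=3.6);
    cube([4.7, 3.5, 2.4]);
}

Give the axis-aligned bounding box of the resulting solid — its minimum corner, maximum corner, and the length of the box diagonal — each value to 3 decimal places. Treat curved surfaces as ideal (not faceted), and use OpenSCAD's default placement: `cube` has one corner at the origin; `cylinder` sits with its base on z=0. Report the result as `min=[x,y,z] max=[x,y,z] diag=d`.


min=[-0.900,3.300,-9.000] max=[11.000,14.000,-0.200] diag=18.263

A = translate([2.7, 6.9, -9]) cylinder(h=6.4, r=3.6) → bbox [-0.9,3.3,-9] .. [6.3,10.5,-2.6]
B = cube([4.7, 3.5, 2.4]) → bbox [0,0,0] .. [4.7,3.5,2.4]
lo = A.lo+B.lo = [-0.9+0, 3.3+0, -9+0] = [-0.900,3.300,-9.000]
hi = A.hi+B.hi = [6.3+4.7, 10.5+3.5, -2.6+2.4] = [11.000,14.000,-0.200]
diag = √(11.9²+10.7²+8.8²) = √333.54 = 18.263


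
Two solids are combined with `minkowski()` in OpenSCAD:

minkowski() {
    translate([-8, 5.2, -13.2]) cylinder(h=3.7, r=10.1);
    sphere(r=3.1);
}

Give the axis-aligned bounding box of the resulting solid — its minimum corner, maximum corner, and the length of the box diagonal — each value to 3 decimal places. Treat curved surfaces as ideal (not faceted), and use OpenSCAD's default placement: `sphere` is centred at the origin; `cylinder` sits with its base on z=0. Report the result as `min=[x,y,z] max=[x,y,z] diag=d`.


min=[-21.200,-8.000,-16.300] max=[5.200,18.400,-6.400] diag=38.626

A = translate([-8, 5.2, -13.2]) cylinder(h=3.7, r=10.1) → bbox [-18.1,-4.9,-13.2] .. [2.1,15.3,-9.5]
B = sphere(r=3.1) → bbox [-3.1,-3.1,-3.1] .. [3.1,3.1,3.1]
lo = A.lo+B.lo = [-18.1-3.1, -4.9-3.1, -13.2-3.1] = [-21.200,-8.000,-16.300]
hi = A.hi+B.hi = [2.1+3.1, 15.3+3.1, -9.5+3.1] = [5.200,18.400,-6.400]
diag = √(26.4²+26.4²+9.9²) = √1491.93 = 38.626


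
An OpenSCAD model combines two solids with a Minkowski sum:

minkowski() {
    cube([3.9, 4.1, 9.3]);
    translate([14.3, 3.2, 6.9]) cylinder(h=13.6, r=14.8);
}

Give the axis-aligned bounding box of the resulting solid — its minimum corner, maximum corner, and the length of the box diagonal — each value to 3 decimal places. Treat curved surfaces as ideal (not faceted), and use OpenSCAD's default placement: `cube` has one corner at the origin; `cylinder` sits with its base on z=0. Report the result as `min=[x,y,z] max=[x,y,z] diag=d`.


min=[-0.500,-11.600,6.900] max=[33.000,22.100,29.800] diag=52.748

A = translate([14.3, 3.2, 6.9]) cylinder(h=13.6, r=14.8) → bbox [-0.5,-11.6,6.9] .. [29.1,18,20.5]
B = cube([3.9, 4.1, 9.3]) → bbox [0,0,0] .. [3.9,4.1,9.3]
lo = A.lo+B.lo = [-0.5+0, -11.6+0, 6.9+0] = [-0.500,-11.600,6.900]
hi = A.hi+B.hi = [29.1+3.9, 18+4.1, 20.5+9.3] = [33.000,22.100,29.800]
diag = √(33.5²+33.7²+22.9²) = √2782.35 = 52.748


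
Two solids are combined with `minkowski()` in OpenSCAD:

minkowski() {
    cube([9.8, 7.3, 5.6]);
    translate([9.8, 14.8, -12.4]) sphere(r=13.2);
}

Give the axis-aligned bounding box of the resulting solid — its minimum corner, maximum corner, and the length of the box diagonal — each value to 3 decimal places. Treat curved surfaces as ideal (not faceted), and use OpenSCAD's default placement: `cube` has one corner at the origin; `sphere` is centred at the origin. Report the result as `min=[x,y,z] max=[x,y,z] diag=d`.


A = translate([9.8, 14.8, -12.4]) sphere(r=13.2) → bbox [-3.4,1.6,-25.6] .. [23,28,0.8]
B = cube([9.8, 7.3, 5.6]) → bbox [0,0,0] .. [9.8,7.3,5.6]
lo = A.lo+B.lo = [-3.4+0, 1.6+0, -25.6+0] = [-3.400,1.600,-25.600]
hi = A.hi+B.hi = [23+9.8, 28+7.3, 0.8+5.6] = [32.800,35.300,6.400]
diag = √(36.2²+33.7²+32²) = √3470.13 = 58.908

min=[-3.400,1.600,-25.600] max=[32.800,35.300,6.400] diag=58.908


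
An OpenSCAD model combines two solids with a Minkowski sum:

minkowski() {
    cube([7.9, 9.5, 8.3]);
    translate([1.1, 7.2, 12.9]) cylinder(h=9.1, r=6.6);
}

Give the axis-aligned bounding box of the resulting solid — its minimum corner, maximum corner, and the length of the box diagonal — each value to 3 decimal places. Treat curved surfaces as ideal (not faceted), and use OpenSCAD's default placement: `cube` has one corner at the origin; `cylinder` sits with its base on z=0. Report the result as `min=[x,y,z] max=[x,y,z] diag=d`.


A = translate([1.1, 7.2, 12.9]) cylinder(h=9.1, r=6.6) → bbox [-5.5,0.6,12.9] .. [7.7,13.8,22]
B = cube([7.9, 9.5, 8.3]) → bbox [0,0,0] .. [7.9,9.5,8.3]
lo = A.lo+B.lo = [-5.5+0, 0.6+0, 12.9+0] = [-5.500,0.600,12.900]
hi = A.hi+B.hi = [7.7+7.9, 13.8+9.5, 22+8.3] = [15.600,23.300,30.300]
diag = √(21.1²+22.7²+17.4²) = √1263.26 = 35.542

min=[-5.500,0.600,12.900] max=[15.600,23.300,30.300] diag=35.542


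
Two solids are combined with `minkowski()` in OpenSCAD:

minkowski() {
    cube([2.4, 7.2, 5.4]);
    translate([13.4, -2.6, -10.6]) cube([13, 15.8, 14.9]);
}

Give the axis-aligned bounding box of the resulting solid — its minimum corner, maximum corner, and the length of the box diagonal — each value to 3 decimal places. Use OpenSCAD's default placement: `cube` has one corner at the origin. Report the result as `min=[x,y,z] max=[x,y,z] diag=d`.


A = translate([13.4, -2.6, -10.6]) cube([13, 15.8, 14.9]) → bbox [13.4,-2.6,-10.6] .. [26.4,13.2,4.3]
B = cube([2.4, 7.2, 5.4]) → bbox [0,0,0] .. [2.4,7.2,5.4]
lo = A.lo+B.lo = [13.4+0, -2.6+0, -10.6+0] = [13.400,-2.600,-10.600]
hi = A.hi+B.hi = [26.4+2.4, 13.2+7.2, 4.3+5.4] = [28.800,20.400,9.700]
diag = √(15.4²+23²+20.3²) = √1178.25 = 34.326

min=[13.400,-2.600,-10.600] max=[28.800,20.400,9.700] diag=34.326


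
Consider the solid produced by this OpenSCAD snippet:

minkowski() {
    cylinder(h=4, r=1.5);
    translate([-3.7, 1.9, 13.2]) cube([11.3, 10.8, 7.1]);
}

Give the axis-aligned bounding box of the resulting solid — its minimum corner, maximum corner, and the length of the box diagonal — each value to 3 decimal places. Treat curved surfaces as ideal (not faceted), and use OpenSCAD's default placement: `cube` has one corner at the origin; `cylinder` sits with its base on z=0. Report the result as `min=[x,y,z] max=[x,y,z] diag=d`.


min=[-5.200,0.400,13.200] max=[9.100,14.200,24.300] diag=22.763

A = translate([-3.7, 1.9, 13.2]) cube([11.3, 10.8, 7.1]) → bbox [-3.7,1.9,13.2] .. [7.6,12.7,20.3]
B = cylinder(h=4, r=1.5) → bbox [-1.5,-1.5,0] .. [1.5,1.5,4]
lo = A.lo+B.lo = [-3.7-1.5, 1.9-1.5, 13.2+0] = [-5.200,0.400,13.200]
hi = A.hi+B.hi = [7.6+1.5, 12.7+1.5, 20.3+4] = [9.100,14.200,24.300]
diag = √(14.3²+13.8²+11.1²) = √518.14 = 22.763


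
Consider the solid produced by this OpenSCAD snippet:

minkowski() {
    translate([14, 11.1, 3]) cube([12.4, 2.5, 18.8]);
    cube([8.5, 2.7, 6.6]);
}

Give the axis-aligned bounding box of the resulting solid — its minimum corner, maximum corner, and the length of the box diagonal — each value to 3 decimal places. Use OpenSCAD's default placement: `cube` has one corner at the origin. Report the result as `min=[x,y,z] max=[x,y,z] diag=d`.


A = translate([14, 11.1, 3]) cube([12.4, 2.5, 18.8]) → bbox [14,11.1,3] .. [26.4,13.6,21.8]
B = cube([8.5, 2.7, 6.6]) → bbox [0,0,0] .. [8.5,2.7,6.6]
lo = A.lo+B.lo = [14+0, 11.1+0, 3+0] = [14.000,11.100,3.000]
hi = A.hi+B.hi = [26.4+8.5, 13.6+2.7, 21.8+6.6] = [34.900,16.300,28.400]
diag = √(20.9²+5.2²+25.4²) = √1109.01 = 33.302

min=[14.000,11.100,3.000] max=[34.900,16.300,28.400] diag=33.302


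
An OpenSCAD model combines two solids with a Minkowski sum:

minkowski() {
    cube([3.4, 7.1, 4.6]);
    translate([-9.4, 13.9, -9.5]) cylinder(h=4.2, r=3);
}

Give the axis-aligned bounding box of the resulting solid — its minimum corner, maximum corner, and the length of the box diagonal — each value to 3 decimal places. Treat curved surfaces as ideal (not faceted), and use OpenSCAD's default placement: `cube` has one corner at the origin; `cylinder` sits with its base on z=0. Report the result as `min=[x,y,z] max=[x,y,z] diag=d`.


A = translate([-9.4, 13.9, -9.5]) cylinder(h=4.2, r=3) → bbox [-12.4,10.9,-9.5] .. [-6.4,16.9,-5.3]
B = cube([3.4, 7.1, 4.6]) → bbox [0,0,0] .. [3.4,7.1,4.6]
lo = A.lo+B.lo = [-12.4+0, 10.9+0, -9.5+0] = [-12.400,10.900,-9.500]
hi = A.hi+B.hi = [-6.4+3.4, 16.9+7.1, -5.3+4.6] = [-3.000,24.000,-0.700]
diag = √(9.4²+13.1²+8.8²) = √337.41 = 18.369

min=[-12.400,10.900,-9.500] max=[-3.000,24.000,-0.700] diag=18.369


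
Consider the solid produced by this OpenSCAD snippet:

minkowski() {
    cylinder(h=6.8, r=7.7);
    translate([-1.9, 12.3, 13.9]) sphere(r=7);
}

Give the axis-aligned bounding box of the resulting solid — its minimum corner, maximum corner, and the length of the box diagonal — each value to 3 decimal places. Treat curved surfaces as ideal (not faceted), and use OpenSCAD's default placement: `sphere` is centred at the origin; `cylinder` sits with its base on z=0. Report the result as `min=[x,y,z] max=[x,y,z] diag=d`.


A = translate([-1.9, 12.3, 13.9]) sphere(r=7) → bbox [-8.9,5.3,6.9] .. [5.1,19.3,20.9]
B = cylinder(h=6.8, r=7.7) → bbox [-7.7,-7.7,0] .. [7.7,7.7,6.8]
lo = A.lo+B.lo = [-8.9-7.7, 5.3-7.7, 6.9+0] = [-16.600,-2.400,6.900]
hi = A.hi+B.hi = [5.1+7.7, 19.3+7.7, 20.9+6.8] = [12.800,27.000,27.700]
diag = √(29.4²+29.4²+20.8²) = √2161.36 = 46.490

min=[-16.600,-2.400,6.900] max=[12.800,27.000,27.700] diag=46.490


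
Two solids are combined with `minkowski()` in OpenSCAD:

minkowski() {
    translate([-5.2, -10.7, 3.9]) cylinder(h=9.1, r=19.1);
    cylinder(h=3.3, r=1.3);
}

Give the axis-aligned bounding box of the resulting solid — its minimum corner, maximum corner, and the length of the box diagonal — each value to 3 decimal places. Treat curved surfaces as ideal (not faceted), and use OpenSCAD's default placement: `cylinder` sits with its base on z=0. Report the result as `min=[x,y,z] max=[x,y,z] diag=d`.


min=[-25.600,-31.100,3.900] max=[15.200,9.700,16.300] diag=59.017

A = translate([-5.2, -10.7, 3.9]) cylinder(h=9.1, r=19.1) → bbox [-24.3,-29.8,3.9] .. [13.9,8.4,13]
B = cylinder(h=3.3, r=1.3) → bbox [-1.3,-1.3,0] .. [1.3,1.3,3.3]
lo = A.lo+B.lo = [-24.3-1.3, -29.8-1.3, 3.9+0] = [-25.600,-31.100,3.900]
hi = A.hi+B.hi = [13.9+1.3, 8.4+1.3, 13+3.3] = [15.200,9.700,16.300]
diag = √(40.8²+40.8²+12.4²) = √3483.04 = 59.017


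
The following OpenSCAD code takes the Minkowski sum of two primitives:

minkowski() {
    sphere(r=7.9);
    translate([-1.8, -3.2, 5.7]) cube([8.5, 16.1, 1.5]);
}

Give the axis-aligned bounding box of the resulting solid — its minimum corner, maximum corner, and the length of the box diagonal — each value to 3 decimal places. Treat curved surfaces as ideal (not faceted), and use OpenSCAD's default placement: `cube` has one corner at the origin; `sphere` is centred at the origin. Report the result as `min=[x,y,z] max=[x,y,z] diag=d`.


min=[-9.700,-11.100,-2.200] max=[14.600,20.800,15.100] diag=43.674

A = translate([-1.8, -3.2, 5.7]) cube([8.5, 16.1, 1.5]) → bbox [-1.8,-3.2,5.7] .. [6.7,12.9,7.2]
B = sphere(r=7.9) → bbox [-7.9,-7.9,-7.9] .. [7.9,7.9,7.9]
lo = A.lo+B.lo = [-1.8-7.9, -3.2-7.9, 5.7-7.9] = [-9.700,-11.100,-2.200]
hi = A.hi+B.hi = [6.7+7.9, 12.9+7.9, 7.2+7.9] = [14.600,20.800,15.100]
diag = √(24.3²+31.9²+17.3²) = √1907.39 = 43.674


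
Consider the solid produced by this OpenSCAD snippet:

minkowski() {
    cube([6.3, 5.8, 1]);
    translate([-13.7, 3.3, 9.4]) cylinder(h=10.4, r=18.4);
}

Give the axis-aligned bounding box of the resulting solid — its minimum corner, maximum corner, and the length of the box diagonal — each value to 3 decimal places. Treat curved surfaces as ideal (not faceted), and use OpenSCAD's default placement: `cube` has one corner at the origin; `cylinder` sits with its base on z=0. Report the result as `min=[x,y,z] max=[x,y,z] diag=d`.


min=[-32.100,-15.100,9.400] max=[11.000,27.500,20.800] diag=61.663

A = translate([-13.7, 3.3, 9.4]) cylinder(h=10.4, r=18.4) → bbox [-32.1,-15.1,9.4] .. [4.7,21.7,19.8]
B = cube([6.3, 5.8, 1]) → bbox [0,0,0] .. [6.3,5.8,1]
lo = A.lo+B.lo = [-32.1+0, -15.1+0, 9.4+0] = [-32.100,-15.100,9.400]
hi = A.hi+B.hi = [4.7+6.3, 21.7+5.8, 19.8+1] = [11.000,27.500,20.800]
diag = √(43.1²+42.6²+11.4²) = √3802.33 = 61.663


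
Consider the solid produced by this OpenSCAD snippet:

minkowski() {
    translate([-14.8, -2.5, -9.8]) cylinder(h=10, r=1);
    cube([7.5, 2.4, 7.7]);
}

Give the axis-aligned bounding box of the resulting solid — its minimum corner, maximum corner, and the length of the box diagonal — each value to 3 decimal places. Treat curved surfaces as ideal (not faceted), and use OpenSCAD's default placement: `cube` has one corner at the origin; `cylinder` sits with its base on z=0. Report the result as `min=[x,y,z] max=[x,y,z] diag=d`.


A = translate([-14.8, -2.5, -9.8]) cylinder(h=10, r=1) → bbox [-15.8,-3.5,-9.8] .. [-13.8,-1.5,0.2]
B = cube([7.5, 2.4, 7.7]) → bbox [0,0,0] .. [7.5,2.4,7.7]
lo = A.lo+B.lo = [-15.8+0, -3.5+0, -9.8+0] = [-15.800,-3.500,-9.800]
hi = A.hi+B.hi = [-13.8+7.5, -1.5+2.4, 0.2+7.7] = [-6.300,0.900,7.900]
diag = √(9.5²+4.4²+17.7²) = √422.9 = 20.565

min=[-15.800,-3.500,-9.800] max=[-6.300,0.900,7.900] diag=20.565


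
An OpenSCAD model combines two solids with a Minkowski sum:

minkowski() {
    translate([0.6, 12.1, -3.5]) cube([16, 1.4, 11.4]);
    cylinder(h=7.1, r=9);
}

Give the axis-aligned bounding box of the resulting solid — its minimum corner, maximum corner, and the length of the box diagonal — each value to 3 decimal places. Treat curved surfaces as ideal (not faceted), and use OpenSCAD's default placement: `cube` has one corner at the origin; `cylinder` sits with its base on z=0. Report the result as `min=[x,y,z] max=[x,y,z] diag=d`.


A = translate([0.6, 12.1, -3.5]) cube([16, 1.4, 11.4]) → bbox [0.6,12.1,-3.5] .. [16.6,13.5,7.9]
B = cylinder(h=7.1, r=9) → bbox [-9,-9,0] .. [9,9,7.1]
lo = A.lo+B.lo = [0.6-9, 12.1-9, -3.5+0] = [-8.400,3.100,-3.500]
hi = A.hi+B.hi = [16.6+9, 13.5+9, 7.9+7.1] = [25.600,22.500,15.000]
diag = √(34²+19.4²+18.5²) = √1874.61 = 43.297

min=[-8.400,3.100,-3.500] max=[25.600,22.500,15.000] diag=43.297


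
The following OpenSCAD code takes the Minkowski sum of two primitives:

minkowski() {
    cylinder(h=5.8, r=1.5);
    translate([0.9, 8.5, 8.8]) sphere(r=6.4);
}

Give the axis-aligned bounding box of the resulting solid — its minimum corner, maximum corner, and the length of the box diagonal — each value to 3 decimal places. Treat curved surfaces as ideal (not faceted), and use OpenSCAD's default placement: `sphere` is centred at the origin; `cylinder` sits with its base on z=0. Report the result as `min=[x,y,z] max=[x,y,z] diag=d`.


A = translate([0.9, 8.5, 8.8]) sphere(r=6.4) → bbox [-5.5,2.1,2.4] .. [7.3,14.9,15.2]
B = cylinder(h=5.8, r=1.5) → bbox [-1.5,-1.5,0] .. [1.5,1.5,5.8]
lo = A.lo+B.lo = [-5.5-1.5, 2.1-1.5, 2.4+0] = [-7.000,0.600,2.400]
hi = A.hi+B.hi = [7.3+1.5, 14.9+1.5, 15.2+5.8] = [8.800,16.400,21.000]
diag = √(15.8²+15.8²+18.6²) = √845.24 = 29.073

min=[-7.000,0.600,2.400] max=[8.800,16.400,21.000] diag=29.073


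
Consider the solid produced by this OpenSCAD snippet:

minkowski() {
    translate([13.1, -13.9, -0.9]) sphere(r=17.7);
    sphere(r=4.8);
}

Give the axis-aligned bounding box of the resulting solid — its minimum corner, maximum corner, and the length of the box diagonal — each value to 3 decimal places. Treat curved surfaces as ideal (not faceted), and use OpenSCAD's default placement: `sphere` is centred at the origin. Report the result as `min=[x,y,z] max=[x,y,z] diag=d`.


A = translate([13.1, -13.9, -0.9]) sphere(r=17.7) → bbox [-4.6,-31.6,-18.6] .. [30.8,3.8,16.8]
B = sphere(r=4.8) → bbox [-4.8,-4.8,-4.8] .. [4.8,4.8,4.8]
lo = A.lo+B.lo = [-4.6-4.8, -31.6-4.8, -18.6-4.8] = [-9.400,-36.400,-23.400]
hi = A.hi+B.hi = [30.8+4.8, 3.8+4.8, 16.8+4.8] = [35.600,8.600,21.600]
diag = √(45²+45²+45²) = √6075 = 77.942

min=[-9.400,-36.400,-23.400] max=[35.600,8.600,21.600] diag=77.942


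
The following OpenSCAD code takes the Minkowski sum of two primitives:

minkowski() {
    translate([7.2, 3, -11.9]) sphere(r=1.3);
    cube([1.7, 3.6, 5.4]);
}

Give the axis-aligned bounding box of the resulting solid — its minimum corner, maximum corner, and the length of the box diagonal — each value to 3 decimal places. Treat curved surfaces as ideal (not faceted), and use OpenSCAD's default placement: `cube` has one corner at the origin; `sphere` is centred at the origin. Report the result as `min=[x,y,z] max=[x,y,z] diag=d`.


min=[5.900,1.700,-13.200] max=[10.200,7.900,-5.200] diag=10.997

A = translate([7.2, 3, -11.9]) sphere(r=1.3) → bbox [5.9,1.7,-13.2] .. [8.5,4.3,-10.6]
B = cube([1.7, 3.6, 5.4]) → bbox [0,0,0] .. [1.7,3.6,5.4]
lo = A.lo+B.lo = [5.9+0, 1.7+0, -13.2+0] = [5.900,1.700,-13.200]
hi = A.hi+B.hi = [8.5+1.7, 4.3+3.6, -10.6+5.4] = [10.200,7.900,-5.200]
diag = √(4.3²+6.2²+8²) = √120.93 = 10.997


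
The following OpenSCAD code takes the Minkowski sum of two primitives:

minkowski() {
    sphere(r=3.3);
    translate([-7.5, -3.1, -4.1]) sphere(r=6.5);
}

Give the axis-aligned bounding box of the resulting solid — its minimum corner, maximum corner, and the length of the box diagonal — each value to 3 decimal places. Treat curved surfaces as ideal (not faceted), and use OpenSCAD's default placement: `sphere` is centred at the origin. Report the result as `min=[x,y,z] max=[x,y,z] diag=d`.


A = translate([-7.5, -3.1, -4.1]) sphere(r=6.5) → bbox [-14,-9.6,-10.6] .. [-1,3.4,2.4]
B = sphere(r=3.3) → bbox [-3.3,-3.3,-3.3] .. [3.3,3.3,3.3]
lo = A.lo+B.lo = [-14-3.3, -9.6-3.3, -10.6-3.3] = [-17.300,-12.900,-13.900]
hi = A.hi+B.hi = [-1+3.3, 3.4+3.3, 2.4+3.3] = [2.300,6.700,5.700]
diag = √(19.6²+19.6²+19.6²) = √1152.48 = 33.948

min=[-17.300,-12.900,-13.900] max=[2.300,6.700,5.700] diag=33.948


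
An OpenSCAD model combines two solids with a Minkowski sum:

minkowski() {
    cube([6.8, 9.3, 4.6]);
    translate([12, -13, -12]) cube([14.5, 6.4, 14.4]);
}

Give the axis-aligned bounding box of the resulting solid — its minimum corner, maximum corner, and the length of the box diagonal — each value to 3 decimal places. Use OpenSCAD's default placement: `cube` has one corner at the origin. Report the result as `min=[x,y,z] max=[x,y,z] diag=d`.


A = translate([12, -13, -12]) cube([14.5, 6.4, 14.4]) → bbox [12,-13,-12] .. [26.5,-6.6,2.4]
B = cube([6.8, 9.3, 4.6]) → bbox [0,0,0] .. [6.8,9.3,4.6]
lo = A.lo+B.lo = [12+0, -13+0, -12+0] = [12.000,-13.000,-12.000]
hi = A.hi+B.hi = [26.5+6.8, -6.6+9.3, 2.4+4.6] = [33.300,2.700,7.000]
diag = √(21.3²+15.7²+19²) = √1061.18 = 32.576

min=[12.000,-13.000,-12.000] max=[33.300,2.700,7.000] diag=32.576


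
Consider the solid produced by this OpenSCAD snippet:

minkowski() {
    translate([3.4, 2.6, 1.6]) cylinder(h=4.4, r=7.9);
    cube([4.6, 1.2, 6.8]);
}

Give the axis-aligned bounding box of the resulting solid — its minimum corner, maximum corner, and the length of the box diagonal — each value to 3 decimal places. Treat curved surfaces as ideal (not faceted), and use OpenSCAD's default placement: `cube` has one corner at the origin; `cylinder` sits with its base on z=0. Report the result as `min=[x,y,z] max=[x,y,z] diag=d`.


min=[-4.500,-5.300,1.600] max=[15.900,11.700,12.800] diag=28.820

A = translate([3.4, 2.6, 1.6]) cylinder(h=4.4, r=7.9) → bbox [-4.5,-5.3,1.6] .. [11.3,10.5,6]
B = cube([4.6, 1.2, 6.8]) → bbox [0,0,0] .. [4.6,1.2,6.8]
lo = A.lo+B.lo = [-4.5+0, -5.3+0, 1.6+0] = [-4.500,-5.300,1.600]
hi = A.hi+B.hi = [11.3+4.6, 10.5+1.2, 6+6.8] = [15.900,11.700,12.800]
diag = √(20.4²+17²+11.2²) = √830.6 = 28.820


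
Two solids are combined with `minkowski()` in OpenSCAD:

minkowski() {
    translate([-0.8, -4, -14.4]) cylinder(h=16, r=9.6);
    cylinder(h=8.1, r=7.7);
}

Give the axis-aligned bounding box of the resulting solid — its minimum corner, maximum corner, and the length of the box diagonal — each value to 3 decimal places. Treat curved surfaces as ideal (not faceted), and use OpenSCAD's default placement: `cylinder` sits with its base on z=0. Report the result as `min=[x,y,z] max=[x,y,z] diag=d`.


A = translate([-0.8, -4, -14.4]) cylinder(h=16, r=9.6) → bbox [-10.4,-13.6,-14.4] .. [8.8,5.6,1.6]
B = cylinder(h=8.1, r=7.7) → bbox [-7.7,-7.7,0] .. [7.7,7.7,8.1]
lo = A.lo+B.lo = [-10.4-7.7, -13.6-7.7, -14.4+0] = [-18.100,-21.300,-14.400]
hi = A.hi+B.hi = [8.8+7.7, 5.6+7.7, 1.6+8.1] = [16.500,13.300,9.700]
diag = √(34.6²+34.6²+24.1²) = √2975.13 = 54.545

min=[-18.100,-21.300,-14.400] max=[16.500,13.300,9.700] diag=54.545


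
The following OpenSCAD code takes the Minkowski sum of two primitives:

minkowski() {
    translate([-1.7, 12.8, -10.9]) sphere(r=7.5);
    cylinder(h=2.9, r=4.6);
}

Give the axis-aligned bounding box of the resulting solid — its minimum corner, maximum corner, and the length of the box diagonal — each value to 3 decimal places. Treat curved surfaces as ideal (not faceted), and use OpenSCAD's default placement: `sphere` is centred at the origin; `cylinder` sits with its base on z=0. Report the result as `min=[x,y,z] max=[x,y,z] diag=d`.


min=[-13.800,0.700,-18.400] max=[10.400,24.900,-0.500] diag=38.622

A = translate([-1.7, 12.8, -10.9]) sphere(r=7.5) → bbox [-9.2,5.3,-18.4] .. [5.8,20.3,-3.4]
B = cylinder(h=2.9, r=4.6) → bbox [-4.6,-4.6,0] .. [4.6,4.6,2.9]
lo = A.lo+B.lo = [-9.2-4.6, 5.3-4.6, -18.4+0] = [-13.800,0.700,-18.400]
hi = A.hi+B.hi = [5.8+4.6, 20.3+4.6, -3.4+2.9] = [10.400,24.900,-0.500]
diag = √(24.2²+24.2²+17.9²) = √1491.69 = 38.622


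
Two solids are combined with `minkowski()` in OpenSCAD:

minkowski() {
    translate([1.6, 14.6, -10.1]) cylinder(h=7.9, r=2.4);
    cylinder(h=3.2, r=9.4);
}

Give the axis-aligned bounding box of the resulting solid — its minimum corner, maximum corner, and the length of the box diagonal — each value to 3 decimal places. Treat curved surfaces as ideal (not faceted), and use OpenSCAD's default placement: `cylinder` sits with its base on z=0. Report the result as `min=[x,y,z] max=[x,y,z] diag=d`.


min=[-10.200,2.800,-10.100] max=[13.400,26.400,1.000] diag=35.173

A = translate([1.6, 14.6, -10.1]) cylinder(h=7.9, r=2.4) → bbox [-0.8,12.2,-10.1] .. [4,17,-2.2]
B = cylinder(h=3.2, r=9.4) → bbox [-9.4,-9.4,0] .. [9.4,9.4,3.2]
lo = A.lo+B.lo = [-0.8-9.4, 12.2-9.4, -10.1+0] = [-10.200,2.800,-10.100]
hi = A.hi+B.hi = [4+9.4, 17+9.4, -2.2+3.2] = [13.400,26.400,1.000]
diag = √(23.6²+23.6²+11.1²) = √1237.13 = 35.173


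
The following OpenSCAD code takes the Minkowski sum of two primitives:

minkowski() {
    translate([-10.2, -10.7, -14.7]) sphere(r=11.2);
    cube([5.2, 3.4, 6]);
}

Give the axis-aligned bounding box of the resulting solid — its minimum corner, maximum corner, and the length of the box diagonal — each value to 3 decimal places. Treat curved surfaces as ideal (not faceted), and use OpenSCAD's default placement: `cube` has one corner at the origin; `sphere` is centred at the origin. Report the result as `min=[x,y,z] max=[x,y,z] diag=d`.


A = translate([-10.2, -10.7, -14.7]) sphere(r=11.2) → bbox [-21.4,-21.9,-25.9] .. [1,0.5,-3.5]
B = cube([5.2, 3.4, 6]) → bbox [0,0,0] .. [5.2,3.4,6]
lo = A.lo+B.lo = [-21.4+0, -21.9+0, -25.9+0] = [-21.400,-21.900,-25.900]
hi = A.hi+B.hi = [1+5.2, 0.5+3.4, -3.5+6] = [6.200,3.900,2.500]
diag = √(27.6²+25.8²+28.4²) = √2233.96 = 47.265

min=[-21.400,-21.900,-25.900] max=[6.200,3.900,2.500] diag=47.265


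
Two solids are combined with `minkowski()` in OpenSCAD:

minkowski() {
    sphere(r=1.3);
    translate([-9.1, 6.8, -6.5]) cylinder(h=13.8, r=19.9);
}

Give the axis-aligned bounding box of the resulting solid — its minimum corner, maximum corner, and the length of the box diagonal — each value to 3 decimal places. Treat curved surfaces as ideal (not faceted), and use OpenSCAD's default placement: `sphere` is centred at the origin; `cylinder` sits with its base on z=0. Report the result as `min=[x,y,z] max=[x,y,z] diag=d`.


min=[-30.300,-14.400,-7.800] max=[12.100,28.000,8.600] diag=62.165

A = translate([-9.1, 6.8, -6.5]) cylinder(h=13.8, r=19.9) → bbox [-29,-13.1,-6.5] .. [10.8,26.7,7.3]
B = sphere(r=1.3) → bbox [-1.3,-1.3,-1.3] .. [1.3,1.3,1.3]
lo = A.lo+B.lo = [-29-1.3, -13.1-1.3, -6.5-1.3] = [-30.300,-14.400,-7.800]
hi = A.hi+B.hi = [10.8+1.3, 26.7+1.3, 7.3+1.3] = [12.100,28.000,8.600]
diag = √(42.4²+42.4²+16.4²) = √3864.48 = 62.165


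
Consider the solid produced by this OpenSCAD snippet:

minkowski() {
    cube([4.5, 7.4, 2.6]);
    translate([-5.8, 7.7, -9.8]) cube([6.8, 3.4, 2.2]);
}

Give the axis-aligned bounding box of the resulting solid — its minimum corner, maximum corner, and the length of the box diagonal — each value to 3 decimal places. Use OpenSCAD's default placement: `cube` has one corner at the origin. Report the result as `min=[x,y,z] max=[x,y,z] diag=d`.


min=[-5.800,7.700,-9.800] max=[5.500,18.500,-5.000] diag=16.351

A = translate([-5.8, 7.7, -9.8]) cube([6.8, 3.4, 2.2]) → bbox [-5.8,7.7,-9.8] .. [1,11.1,-7.6]
B = cube([4.5, 7.4, 2.6]) → bbox [0,0,0] .. [4.5,7.4,2.6]
lo = A.lo+B.lo = [-5.8+0, 7.7+0, -9.8+0] = [-5.800,7.700,-9.800]
hi = A.hi+B.hi = [1+4.5, 11.1+7.4, -7.6+2.6] = [5.500,18.500,-5.000]
diag = √(11.3²+10.8²+4.8²) = √267.37 = 16.351


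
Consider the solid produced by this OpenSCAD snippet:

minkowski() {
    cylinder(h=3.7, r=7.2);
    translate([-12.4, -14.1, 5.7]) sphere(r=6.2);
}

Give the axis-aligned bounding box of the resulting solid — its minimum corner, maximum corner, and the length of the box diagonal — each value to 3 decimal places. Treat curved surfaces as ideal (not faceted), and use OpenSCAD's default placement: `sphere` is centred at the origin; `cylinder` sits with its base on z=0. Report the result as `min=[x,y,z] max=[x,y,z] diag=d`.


A = translate([-12.4, -14.1, 5.7]) sphere(r=6.2) → bbox [-18.6,-20.3,-0.5] .. [-6.2,-7.9,11.9]
B = cylinder(h=3.7, r=7.2) → bbox [-7.2,-7.2,0] .. [7.2,7.2,3.7]
lo = A.lo+B.lo = [-18.6-7.2, -20.3-7.2, -0.5+0] = [-25.800,-27.500,-0.500]
hi = A.hi+B.hi = [-6.2+7.2, -7.9+7.2, 11.9+3.7] = [1.000,-0.700,15.600]
diag = √(26.8²+26.8²+16.1²) = √1695.69 = 41.179

min=[-25.800,-27.500,-0.500] max=[1.000,-0.700,15.600] diag=41.179


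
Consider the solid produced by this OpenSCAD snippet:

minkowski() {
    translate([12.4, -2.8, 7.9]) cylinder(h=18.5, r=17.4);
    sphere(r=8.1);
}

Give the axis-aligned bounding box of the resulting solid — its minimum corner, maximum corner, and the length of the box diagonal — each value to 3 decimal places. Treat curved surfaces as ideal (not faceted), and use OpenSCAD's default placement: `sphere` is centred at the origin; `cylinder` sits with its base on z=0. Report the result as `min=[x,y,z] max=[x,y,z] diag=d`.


A = translate([12.4, -2.8, 7.9]) cylinder(h=18.5, r=17.4) → bbox [-5,-20.2,7.9] .. [29.8,14.6,26.4]
B = sphere(r=8.1) → bbox [-8.1,-8.1,-8.1] .. [8.1,8.1,8.1]
lo = A.lo+B.lo = [-5-8.1, -20.2-8.1, 7.9-8.1] = [-13.100,-28.300,-0.200]
hi = A.hi+B.hi = [29.8+8.1, 14.6+8.1, 26.4+8.1] = [37.900,22.700,34.500]
diag = √(51²+51²+34.7²) = √6406.09 = 80.038

min=[-13.100,-28.300,-0.200] max=[37.900,22.700,34.500] diag=80.038


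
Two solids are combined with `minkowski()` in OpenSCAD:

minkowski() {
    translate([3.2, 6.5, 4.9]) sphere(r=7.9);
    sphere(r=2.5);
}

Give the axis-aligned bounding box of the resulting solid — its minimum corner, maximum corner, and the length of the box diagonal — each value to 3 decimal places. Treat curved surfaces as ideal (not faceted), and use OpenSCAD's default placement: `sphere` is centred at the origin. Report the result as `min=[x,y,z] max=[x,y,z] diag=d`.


A = translate([3.2, 6.5, 4.9]) sphere(r=7.9) → bbox [-4.7,-1.4,-3] .. [11.1,14.4,12.8]
B = sphere(r=2.5) → bbox [-2.5,-2.5,-2.5] .. [2.5,2.5,2.5]
lo = A.lo+B.lo = [-4.7-2.5, -1.4-2.5, -3-2.5] = [-7.200,-3.900,-5.500]
hi = A.hi+B.hi = [11.1+2.5, 14.4+2.5, 12.8+2.5] = [13.600,16.900,15.300]
diag = √(20.8²+20.8²+20.8²) = √1297.92 = 36.027

min=[-7.200,-3.900,-5.500] max=[13.600,16.900,15.300] diag=36.027
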